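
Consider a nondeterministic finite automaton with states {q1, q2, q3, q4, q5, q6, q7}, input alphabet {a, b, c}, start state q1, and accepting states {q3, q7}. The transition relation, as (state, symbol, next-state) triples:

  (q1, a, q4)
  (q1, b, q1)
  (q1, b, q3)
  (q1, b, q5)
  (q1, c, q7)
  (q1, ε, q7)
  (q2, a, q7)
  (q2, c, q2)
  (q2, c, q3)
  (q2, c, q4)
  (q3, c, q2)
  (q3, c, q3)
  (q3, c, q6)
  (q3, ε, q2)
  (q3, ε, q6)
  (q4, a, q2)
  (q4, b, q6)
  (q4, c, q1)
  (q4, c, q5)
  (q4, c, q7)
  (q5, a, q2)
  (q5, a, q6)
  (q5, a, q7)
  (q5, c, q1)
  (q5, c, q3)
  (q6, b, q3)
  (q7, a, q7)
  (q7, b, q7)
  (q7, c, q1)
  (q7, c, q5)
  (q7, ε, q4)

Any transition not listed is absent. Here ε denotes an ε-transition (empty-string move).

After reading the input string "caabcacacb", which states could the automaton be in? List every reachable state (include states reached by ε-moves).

{q1, q2, q3, q4, q5, q6, q7}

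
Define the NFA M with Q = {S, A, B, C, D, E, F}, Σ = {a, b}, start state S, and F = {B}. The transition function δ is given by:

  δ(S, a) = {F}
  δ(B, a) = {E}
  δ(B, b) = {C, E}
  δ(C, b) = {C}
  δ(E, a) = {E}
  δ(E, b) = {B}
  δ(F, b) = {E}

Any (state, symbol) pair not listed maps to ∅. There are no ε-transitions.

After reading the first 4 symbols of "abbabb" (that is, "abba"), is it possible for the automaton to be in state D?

No

Start in {S}.
Read 'a': S→{F}; now {F}.
Read 'b': F→{E}; now {E}.
Read 'b': E→{B}; now {B}.
Read 'a': B→{E}; now {E}.
State D is not in {E}.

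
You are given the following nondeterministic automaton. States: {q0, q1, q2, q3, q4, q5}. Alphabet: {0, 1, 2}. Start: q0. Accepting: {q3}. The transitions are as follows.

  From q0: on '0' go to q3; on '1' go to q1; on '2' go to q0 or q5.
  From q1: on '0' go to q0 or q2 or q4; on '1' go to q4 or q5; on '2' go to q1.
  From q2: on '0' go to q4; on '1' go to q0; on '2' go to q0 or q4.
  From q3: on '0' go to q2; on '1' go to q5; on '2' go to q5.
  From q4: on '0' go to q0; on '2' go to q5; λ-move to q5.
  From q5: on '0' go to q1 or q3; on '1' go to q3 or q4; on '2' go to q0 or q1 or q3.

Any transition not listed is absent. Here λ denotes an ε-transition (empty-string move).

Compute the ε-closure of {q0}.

Begin with {q0}.
No ε-moves leave this set, so the closure equals the set itself.

{q0}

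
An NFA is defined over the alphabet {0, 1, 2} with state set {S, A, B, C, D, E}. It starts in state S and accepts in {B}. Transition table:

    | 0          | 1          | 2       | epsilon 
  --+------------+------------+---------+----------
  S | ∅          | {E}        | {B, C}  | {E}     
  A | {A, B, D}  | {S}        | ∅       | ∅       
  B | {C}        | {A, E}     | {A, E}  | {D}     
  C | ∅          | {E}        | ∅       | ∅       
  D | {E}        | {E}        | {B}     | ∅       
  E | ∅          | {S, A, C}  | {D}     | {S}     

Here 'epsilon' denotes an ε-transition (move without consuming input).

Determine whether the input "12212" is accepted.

Yes

Start: ε-closure({S}) = {S, E}.
Read '1': S→{E}, E→{S, A, C}; now {S, A, C, E}.
Read '2': S→{B, C}, A→∅, C→∅, E→{D}; now {B, C, D}.
Read '2': B→{A, E}, C→∅, D→{B}; union {A, B, E}; ε-closure = {S, A, B, D, E}.
Read '1': S→{E}, A→{S}, B→{A, E}, D→{E}, E→{S, A, C}; now {S, A, C, E}.
Read '2': S→{B, C}, A→∅, C→∅, E→{D}; now {B, C, D}.
The final set {B, C, D} contains the accepting state B.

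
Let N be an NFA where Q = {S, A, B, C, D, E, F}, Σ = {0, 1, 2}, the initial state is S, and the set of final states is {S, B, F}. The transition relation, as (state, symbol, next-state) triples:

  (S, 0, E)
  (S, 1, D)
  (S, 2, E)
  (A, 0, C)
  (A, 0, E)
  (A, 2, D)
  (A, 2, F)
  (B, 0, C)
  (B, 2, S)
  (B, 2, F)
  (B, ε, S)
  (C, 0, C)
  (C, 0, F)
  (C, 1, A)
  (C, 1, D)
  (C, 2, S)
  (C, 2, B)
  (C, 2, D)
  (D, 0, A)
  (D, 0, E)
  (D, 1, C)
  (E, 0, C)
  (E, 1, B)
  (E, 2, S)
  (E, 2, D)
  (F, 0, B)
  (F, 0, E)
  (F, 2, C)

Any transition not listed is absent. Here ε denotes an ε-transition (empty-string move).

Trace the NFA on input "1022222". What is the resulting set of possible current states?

{S, C, D, E}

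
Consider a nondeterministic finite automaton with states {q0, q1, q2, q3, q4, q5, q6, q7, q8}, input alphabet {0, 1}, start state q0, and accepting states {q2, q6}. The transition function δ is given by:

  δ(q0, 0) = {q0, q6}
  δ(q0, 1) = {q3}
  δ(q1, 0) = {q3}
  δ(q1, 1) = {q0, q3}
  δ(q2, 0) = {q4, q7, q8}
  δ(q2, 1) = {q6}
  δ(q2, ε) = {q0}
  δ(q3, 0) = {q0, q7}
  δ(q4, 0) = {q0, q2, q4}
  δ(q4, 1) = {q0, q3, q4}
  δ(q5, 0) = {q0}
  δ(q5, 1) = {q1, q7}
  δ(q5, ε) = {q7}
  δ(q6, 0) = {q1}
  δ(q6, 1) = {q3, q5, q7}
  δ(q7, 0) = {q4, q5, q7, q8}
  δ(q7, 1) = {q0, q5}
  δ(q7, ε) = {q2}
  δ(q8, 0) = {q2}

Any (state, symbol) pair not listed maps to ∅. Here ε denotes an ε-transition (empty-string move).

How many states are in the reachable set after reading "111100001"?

Start in {q0}.
Read '1': {q0} → {q3}.
Read '1': {q3} → ∅.
The set is empty and remains empty for the remaining 7 symbols.
That set has 0 states.

0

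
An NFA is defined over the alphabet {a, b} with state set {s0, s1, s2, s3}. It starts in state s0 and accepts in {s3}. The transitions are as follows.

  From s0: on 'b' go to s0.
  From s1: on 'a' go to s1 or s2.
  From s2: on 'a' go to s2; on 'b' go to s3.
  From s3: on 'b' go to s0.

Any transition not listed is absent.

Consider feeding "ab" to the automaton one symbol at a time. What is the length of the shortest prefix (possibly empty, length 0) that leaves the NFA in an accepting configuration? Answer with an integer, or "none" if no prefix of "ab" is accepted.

none

Start in {s0}.
Read 'a': s0→∅; now ∅.
The set is empty and remains empty for the remaining 1 symbol.
No reachable set along the way intersects F.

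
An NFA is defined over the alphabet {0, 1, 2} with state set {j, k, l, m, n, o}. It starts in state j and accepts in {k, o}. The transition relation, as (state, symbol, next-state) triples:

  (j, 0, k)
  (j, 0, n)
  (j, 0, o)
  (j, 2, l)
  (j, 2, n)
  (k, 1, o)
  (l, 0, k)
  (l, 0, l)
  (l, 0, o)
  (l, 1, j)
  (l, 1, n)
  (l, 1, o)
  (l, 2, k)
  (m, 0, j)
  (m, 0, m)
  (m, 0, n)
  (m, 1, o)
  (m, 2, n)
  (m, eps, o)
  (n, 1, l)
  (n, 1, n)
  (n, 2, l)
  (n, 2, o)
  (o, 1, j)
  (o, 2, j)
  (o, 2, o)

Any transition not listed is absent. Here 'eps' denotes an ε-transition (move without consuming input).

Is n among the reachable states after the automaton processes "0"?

Yes

Start in {j}.
Read '0': {j} → {k, n, o}.
State n is in {k, n, o}.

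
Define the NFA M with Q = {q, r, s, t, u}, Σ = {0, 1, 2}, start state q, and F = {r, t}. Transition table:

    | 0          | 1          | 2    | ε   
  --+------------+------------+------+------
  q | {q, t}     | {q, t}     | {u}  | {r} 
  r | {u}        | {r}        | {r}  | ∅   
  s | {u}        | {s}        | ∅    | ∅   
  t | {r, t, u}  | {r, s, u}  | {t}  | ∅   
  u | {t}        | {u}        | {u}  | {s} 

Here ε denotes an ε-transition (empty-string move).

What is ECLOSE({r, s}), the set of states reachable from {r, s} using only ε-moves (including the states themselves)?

{r, s}

Begin with {r, s}.
No ε-moves leave this set, so the closure equals the set itself.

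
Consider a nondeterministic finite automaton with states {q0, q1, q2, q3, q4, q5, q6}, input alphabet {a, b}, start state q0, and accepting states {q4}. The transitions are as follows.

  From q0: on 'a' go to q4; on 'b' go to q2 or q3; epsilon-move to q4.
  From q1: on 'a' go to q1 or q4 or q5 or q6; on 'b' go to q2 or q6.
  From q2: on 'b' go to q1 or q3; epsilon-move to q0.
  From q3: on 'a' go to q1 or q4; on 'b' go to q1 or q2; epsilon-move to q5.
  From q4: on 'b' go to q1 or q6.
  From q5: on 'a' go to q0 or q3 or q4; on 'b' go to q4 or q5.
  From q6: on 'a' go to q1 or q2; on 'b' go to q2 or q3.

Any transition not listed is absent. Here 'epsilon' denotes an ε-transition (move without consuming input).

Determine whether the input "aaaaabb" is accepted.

Start: ε-closure({q0}) = {q0, q4}.
Read 'a': q0→{q4}, q4→∅; now {q4}.
Read 'a': q4→∅; now ∅.
The set is empty and remains empty for the remaining 5 symbols.
The final set ∅ contains no accepting state.

No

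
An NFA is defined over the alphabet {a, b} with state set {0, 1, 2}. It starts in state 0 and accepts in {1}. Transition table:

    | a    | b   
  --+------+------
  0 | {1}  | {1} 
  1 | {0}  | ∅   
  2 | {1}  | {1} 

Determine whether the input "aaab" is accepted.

No

Start in {0}.
Read 'a': {0} → {1}.
Read 'a': {1} → {0}.
Read 'a': {0} → {1}.
Read 'b': {1} → ∅.
The final set ∅ contains no accepting state.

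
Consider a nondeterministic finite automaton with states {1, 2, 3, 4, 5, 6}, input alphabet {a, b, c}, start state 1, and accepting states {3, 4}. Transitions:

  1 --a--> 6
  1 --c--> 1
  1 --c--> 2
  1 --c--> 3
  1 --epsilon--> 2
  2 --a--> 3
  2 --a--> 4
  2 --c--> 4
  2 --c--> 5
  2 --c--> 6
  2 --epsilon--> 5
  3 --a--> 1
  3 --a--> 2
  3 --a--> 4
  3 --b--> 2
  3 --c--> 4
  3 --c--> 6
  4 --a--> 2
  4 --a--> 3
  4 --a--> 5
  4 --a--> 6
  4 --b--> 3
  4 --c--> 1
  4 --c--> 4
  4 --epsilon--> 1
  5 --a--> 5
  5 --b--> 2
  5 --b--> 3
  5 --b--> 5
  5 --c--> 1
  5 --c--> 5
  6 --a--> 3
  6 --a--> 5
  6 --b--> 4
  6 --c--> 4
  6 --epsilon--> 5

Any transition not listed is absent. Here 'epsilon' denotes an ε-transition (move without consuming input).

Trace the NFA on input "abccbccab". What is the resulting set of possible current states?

{1, 2, 3, 4, 5}

Start: ε-closure({1}) = {1, 2, 5}.
Read 'a': {1, 2, 5} → {1, 2, 3, 4, 5, 6}.
Read 'b': {1, 2, 3, 4, 5, 6} → {1, 2, 3, 4, 5}.
Read 'c': {1, 2, 3, 4, 5} → {1, 2, 3, 4, 5, 6}.
Read 'c': {1, 2, 3, 4, 5, 6} → {1, 2, 3, 4, 5, 6}.
Read 'b': {1, 2, 3, 4, 5, 6} → {1, 2, 3, 4, 5}.
Read 'c': {1, 2, 3, 4, 5} → {1, 2, 3, 4, 5, 6}.
Read 'c': {1, 2, 3, 4, 5, 6} → {1, 2, 3, 4, 5, 6}.
Read 'a': {1, 2, 3, 4, 5, 6} → {1, 2, 3, 4, 5, 6}.
Read 'b': {1, 2, 3, 4, 5, 6} → {1, 2, 3, 4, 5}.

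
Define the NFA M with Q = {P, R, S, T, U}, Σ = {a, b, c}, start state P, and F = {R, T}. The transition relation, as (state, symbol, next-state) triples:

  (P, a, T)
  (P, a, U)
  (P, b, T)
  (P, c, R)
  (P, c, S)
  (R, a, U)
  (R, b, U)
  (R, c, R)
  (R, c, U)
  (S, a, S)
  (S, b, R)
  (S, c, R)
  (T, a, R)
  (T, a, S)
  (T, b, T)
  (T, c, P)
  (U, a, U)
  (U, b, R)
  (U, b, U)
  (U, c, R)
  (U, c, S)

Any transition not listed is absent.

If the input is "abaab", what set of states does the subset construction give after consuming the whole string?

{R, U}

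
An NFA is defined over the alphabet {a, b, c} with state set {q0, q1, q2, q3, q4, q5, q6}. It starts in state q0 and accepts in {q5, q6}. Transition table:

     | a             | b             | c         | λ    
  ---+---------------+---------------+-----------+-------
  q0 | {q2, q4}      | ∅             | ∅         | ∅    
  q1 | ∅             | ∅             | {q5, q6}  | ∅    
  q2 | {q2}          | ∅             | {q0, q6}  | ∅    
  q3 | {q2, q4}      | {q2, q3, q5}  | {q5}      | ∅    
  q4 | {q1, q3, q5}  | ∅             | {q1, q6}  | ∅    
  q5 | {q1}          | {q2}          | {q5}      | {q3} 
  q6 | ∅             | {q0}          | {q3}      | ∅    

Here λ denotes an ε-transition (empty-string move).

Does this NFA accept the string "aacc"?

Yes

Start in {q0}.
Read 'a': q0→{q2, q4}; now {q2, q4}.
Read 'a': q2→{q2}, q4→{q1, q3, q5}; now {q1, q2, q3, q5}.
Read 'c': q1→{q5, q6}, q2→{q0, q6}, q3→{q5}, q5→{q5}; union {q0, q5, q6}; ε-closure = {q0, q3, q5, q6}.
Read 'c': q0→∅, q3→{q5}, q5→{q5}, q6→{q3}; now {q3, q5}.
The final set {q3, q5} contains the accepting state q5.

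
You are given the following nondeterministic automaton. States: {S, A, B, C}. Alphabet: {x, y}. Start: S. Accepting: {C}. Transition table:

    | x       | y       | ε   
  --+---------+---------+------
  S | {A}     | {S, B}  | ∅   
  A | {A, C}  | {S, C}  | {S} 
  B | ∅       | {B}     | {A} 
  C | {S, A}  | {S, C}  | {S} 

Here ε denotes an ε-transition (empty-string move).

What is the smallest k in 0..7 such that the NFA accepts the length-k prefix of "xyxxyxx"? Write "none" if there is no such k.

2

Start in {S}.
Read 'x': S→{A}; union {A}; ε-closure = {S, A}.
Read 'y': S→{S, B}, A→{S, C}; union {S, B, C}; ε-closure = {S, A, B, C}.
None of the earlier sets intersect F, but {S, A, B, C} does.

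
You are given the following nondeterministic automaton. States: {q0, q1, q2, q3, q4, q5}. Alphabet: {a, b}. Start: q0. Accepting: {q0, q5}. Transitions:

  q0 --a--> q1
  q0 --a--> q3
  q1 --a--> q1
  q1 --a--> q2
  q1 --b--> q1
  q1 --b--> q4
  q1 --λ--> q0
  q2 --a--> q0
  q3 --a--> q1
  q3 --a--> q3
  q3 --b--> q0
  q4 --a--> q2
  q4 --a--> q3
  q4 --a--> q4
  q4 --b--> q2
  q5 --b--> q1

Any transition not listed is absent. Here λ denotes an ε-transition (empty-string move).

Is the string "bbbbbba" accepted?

Start in {q0}.
Read 'b': q0→∅; now ∅.
The set is empty and remains empty for the remaining 6 symbols.
The final set ∅ contains no accepting state.

No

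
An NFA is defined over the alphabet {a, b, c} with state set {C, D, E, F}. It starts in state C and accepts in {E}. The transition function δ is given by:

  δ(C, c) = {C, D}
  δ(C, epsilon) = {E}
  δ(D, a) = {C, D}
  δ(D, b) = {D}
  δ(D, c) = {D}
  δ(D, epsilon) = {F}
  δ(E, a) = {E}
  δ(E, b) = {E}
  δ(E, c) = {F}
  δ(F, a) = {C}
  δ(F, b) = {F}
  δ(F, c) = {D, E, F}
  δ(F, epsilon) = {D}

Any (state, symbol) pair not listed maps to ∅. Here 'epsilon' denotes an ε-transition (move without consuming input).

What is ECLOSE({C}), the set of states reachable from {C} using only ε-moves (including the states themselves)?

Begin with {C}.
ε-move C → E; add E.

{C, E}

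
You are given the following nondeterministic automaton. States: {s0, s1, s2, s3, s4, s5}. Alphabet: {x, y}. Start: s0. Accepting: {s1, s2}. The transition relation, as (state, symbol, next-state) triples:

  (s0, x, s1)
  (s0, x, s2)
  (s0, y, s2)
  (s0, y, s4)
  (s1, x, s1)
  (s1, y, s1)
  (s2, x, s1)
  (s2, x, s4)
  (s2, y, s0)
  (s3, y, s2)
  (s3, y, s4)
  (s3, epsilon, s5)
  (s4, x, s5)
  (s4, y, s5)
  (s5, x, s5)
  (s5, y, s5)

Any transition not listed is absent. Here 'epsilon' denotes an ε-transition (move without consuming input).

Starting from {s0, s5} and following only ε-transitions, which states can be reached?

Begin with {s0, s5}.
No ε-moves leave this set, so the closure equals the set itself.

{s0, s5}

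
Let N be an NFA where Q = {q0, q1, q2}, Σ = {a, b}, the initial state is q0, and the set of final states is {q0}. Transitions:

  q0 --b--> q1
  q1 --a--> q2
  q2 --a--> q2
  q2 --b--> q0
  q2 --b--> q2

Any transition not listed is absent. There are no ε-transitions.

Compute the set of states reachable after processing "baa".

Start in {q0}.
Read 'b': q0→{q1}; now {q1}.
Read 'a': q1→{q2}; now {q2}.
Read 'a': q2→{q2}; now {q2}.

{q2}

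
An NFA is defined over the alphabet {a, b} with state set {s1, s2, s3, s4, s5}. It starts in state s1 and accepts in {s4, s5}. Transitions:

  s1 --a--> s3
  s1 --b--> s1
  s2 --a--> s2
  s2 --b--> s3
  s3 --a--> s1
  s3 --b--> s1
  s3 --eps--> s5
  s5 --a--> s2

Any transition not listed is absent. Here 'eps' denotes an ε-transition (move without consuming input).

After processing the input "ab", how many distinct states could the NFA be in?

1

Start in {s1}.
Read 'a': s1→{s3}; union {s3}; ε-closure = {s3, s5}.
Read 'b': s3→{s1}, s5→∅; now {s1}.
That set has 1 state.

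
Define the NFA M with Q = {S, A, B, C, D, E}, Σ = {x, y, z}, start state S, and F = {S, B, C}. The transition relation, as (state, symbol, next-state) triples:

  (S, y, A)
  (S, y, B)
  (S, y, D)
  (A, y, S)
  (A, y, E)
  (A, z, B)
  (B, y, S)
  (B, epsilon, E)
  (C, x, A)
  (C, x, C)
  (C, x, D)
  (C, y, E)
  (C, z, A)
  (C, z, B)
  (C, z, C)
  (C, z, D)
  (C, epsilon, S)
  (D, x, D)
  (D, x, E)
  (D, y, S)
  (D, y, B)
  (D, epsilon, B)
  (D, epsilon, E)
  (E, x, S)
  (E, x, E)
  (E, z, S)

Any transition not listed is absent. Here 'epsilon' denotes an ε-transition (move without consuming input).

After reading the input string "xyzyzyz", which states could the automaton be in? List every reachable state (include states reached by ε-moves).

∅

Start in {S}.
Read 'x': S→∅; now ∅.
The set is empty and remains empty for the remaining 6 symbols.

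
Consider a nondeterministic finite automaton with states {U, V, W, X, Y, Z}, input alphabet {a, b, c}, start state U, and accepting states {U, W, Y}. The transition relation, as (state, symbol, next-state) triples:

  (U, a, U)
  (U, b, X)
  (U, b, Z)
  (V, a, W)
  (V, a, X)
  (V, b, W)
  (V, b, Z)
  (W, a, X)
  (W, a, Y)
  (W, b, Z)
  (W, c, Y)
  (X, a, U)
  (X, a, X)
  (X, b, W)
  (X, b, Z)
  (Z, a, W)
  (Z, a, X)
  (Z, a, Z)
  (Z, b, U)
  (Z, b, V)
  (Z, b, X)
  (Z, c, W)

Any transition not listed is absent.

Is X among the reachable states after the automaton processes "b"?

Yes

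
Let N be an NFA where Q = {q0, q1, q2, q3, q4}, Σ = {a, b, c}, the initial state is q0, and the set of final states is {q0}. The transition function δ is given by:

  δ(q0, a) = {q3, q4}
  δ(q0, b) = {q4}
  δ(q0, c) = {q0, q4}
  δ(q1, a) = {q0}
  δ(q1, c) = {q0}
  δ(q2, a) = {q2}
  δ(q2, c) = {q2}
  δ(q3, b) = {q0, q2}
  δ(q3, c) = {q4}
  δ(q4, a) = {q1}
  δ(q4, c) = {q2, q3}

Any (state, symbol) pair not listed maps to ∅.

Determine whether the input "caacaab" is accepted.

Start in {q0}.
Read 'c': {q0} → {q0, q4}.
Read 'a': {q0, q4} → {q1, q3, q4}.
Read 'a': {q1, q3, q4} → {q0, q1}.
Read 'c': {q0, q1} → {q0, q4}.
Read 'a': {q0, q4} → {q1, q3, q4}.
Read 'a': {q1, q3, q4} → {q0, q1}.
Read 'b': {q0, q1} → {q4}.
The final set {q4} contains no accepting state.

No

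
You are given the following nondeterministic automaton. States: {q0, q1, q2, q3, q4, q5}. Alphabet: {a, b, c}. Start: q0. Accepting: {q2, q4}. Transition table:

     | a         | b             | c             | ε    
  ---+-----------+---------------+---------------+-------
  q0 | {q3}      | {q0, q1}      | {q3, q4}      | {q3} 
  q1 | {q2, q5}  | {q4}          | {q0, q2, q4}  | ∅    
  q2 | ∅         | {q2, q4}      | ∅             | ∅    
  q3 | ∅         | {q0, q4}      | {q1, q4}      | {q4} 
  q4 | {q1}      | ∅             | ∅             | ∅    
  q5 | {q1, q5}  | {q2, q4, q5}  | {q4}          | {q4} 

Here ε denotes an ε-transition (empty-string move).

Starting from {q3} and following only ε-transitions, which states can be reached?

Begin with {q3}.
ε-move q3 → q4; add q4.

{q3, q4}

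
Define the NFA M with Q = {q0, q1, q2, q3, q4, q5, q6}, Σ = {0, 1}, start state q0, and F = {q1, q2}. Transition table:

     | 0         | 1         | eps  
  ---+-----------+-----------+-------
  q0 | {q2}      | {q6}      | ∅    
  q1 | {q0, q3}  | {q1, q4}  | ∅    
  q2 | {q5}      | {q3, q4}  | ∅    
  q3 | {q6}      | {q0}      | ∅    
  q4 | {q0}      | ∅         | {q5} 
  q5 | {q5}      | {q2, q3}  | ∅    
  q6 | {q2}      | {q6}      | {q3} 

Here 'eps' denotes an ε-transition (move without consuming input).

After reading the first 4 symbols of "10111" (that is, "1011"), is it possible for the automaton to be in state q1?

No

Start in {q0}.
Read '1': {q0} → {q3, q6}.
Read '0': {q3, q6} → {q2, q3, q6}.
Read '1': {q2, q3, q6} → {q0, q3, q4, q5, q6}.
Read '1': {q0, q3, q4, q5, q6} → {q0, q2, q3, q6}.
State q1 is not in {q0, q2, q3, q6}.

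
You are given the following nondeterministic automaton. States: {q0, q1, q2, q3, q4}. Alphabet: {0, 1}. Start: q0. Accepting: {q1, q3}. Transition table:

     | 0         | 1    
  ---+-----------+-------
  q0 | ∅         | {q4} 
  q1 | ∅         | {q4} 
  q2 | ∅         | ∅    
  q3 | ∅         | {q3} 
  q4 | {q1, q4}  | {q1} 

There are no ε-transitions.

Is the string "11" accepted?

Start in {q0}.
Read '1': q0→{q4}; now {q4}.
Read '1': q4→{q1}; now {q1}.
The final set {q1} contains the accepting state q1.

Yes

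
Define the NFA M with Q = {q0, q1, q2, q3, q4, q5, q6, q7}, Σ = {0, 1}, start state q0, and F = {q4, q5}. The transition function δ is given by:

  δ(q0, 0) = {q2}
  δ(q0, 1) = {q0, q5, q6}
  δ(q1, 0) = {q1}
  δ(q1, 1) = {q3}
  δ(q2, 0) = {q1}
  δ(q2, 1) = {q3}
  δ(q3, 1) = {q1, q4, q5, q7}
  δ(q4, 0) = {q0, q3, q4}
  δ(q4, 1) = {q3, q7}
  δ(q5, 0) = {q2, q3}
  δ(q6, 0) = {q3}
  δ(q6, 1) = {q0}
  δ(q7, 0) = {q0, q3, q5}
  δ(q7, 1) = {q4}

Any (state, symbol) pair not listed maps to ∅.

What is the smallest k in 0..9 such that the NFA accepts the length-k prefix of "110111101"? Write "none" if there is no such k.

1

Start in {q0}.
Read '1': {q0} → {q0, q5, q6}.
None of the earlier sets intersect F, but {q0, q5, q6} does.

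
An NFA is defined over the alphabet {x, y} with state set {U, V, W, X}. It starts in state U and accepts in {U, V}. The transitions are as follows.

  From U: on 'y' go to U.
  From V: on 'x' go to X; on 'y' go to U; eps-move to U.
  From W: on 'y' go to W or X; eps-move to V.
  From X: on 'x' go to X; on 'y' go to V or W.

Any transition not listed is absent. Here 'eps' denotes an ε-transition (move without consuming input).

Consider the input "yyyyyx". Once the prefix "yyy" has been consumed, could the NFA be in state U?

Yes

Start in {U}.
Read 'y': U→{U}; now {U}.
Read 'y': U→{U}; now {U}.
Read 'y': U→{U}; now {U}.
State U is in {U}.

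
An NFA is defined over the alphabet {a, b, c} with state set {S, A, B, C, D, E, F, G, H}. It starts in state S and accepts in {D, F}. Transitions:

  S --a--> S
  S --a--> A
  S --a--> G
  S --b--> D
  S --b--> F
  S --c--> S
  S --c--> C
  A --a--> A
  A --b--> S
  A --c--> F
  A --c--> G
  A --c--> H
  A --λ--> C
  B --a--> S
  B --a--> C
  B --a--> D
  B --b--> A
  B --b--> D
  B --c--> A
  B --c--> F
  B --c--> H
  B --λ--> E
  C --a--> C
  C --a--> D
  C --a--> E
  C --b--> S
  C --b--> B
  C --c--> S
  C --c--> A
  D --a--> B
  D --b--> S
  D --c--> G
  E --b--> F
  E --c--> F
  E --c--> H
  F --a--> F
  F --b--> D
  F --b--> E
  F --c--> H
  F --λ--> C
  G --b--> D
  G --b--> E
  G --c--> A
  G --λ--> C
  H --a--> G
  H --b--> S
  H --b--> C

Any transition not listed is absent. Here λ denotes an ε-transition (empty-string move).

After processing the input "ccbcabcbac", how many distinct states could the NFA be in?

6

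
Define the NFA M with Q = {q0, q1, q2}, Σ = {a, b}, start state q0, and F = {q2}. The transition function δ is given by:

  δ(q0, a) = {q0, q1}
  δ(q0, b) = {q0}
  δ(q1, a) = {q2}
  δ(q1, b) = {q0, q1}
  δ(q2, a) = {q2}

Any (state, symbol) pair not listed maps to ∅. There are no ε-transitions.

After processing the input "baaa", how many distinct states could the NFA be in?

3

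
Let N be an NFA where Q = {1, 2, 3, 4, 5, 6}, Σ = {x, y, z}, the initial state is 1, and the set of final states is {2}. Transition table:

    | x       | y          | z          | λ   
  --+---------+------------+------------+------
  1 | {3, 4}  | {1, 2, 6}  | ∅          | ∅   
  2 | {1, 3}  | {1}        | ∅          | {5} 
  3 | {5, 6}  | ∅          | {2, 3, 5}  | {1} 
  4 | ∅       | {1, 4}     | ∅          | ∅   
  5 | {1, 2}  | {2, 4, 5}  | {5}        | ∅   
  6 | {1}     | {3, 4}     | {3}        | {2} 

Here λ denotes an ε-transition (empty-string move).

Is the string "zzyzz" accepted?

No

Start in {1}.
Read 'z': 1→∅; now ∅.
The set is empty and remains empty for the remaining 4 symbols.
The final set ∅ contains no accepting state.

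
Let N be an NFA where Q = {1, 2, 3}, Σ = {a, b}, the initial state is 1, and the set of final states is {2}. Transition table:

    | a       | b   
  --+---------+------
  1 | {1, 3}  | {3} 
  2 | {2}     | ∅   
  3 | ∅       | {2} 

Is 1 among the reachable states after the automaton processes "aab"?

No

Start in {1}.
Read 'a': {1} → {1, 3}.
Read 'a': {1, 3} → {1, 3}.
Read 'b': {1, 3} → {2, 3}.
State 1 is not in {2, 3}.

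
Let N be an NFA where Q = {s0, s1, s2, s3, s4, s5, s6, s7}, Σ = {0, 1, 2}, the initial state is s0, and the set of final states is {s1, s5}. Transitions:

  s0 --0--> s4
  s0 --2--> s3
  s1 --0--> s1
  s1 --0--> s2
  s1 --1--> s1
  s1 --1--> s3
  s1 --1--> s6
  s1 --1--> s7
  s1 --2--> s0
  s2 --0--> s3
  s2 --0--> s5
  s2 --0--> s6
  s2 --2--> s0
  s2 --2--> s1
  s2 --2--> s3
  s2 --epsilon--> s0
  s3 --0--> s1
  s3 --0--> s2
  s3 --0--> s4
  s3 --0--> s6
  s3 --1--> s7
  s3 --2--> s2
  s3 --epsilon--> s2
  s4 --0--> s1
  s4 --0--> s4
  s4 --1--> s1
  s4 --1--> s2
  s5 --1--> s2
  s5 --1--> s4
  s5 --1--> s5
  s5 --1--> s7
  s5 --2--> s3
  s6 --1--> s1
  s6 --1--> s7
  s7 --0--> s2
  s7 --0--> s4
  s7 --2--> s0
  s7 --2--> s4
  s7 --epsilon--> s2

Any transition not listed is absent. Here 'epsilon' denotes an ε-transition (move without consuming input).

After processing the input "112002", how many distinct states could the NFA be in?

0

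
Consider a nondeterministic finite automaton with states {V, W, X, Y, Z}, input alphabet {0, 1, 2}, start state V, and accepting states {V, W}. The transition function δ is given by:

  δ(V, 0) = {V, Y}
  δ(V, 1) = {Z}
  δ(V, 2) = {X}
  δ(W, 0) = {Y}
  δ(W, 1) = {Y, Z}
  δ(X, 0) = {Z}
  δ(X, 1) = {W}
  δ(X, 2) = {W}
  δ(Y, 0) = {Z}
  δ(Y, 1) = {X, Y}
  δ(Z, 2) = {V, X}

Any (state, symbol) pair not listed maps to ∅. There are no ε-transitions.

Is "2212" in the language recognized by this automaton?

Start in {V}.
Read '2': {V} → {X}.
Read '2': {X} → {W}.
Read '1': {W} → {Y, Z}.
Read '2': {Y, Z} → {V, X}.
The final set {V, X} contains the accepting state V.

Yes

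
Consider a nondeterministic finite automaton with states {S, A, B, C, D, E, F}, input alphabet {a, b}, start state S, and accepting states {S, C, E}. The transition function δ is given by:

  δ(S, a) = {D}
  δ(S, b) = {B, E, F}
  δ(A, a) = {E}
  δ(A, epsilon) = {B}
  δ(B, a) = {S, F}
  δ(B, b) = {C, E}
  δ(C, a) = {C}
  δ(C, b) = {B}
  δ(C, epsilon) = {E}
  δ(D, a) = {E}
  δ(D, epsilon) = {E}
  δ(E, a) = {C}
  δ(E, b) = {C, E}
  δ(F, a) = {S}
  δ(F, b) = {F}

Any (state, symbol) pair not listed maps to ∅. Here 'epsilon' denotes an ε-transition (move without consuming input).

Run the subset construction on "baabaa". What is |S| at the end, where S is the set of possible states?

Start in {S}.
Read 'b': {S} → {B, E, F}.
Read 'a': {B, E, F} → {S, C, E, F}.
Read 'a': {S, C, E, F} → {S, C, D, E}.
Read 'b': {S, C, D, E} → {B, C, E, F}.
Read 'a': {B, C, E, F} → {S, C, E, F}.
Read 'a': {S, C, E, F} → {S, C, D, E}.
That set has 4 states.

4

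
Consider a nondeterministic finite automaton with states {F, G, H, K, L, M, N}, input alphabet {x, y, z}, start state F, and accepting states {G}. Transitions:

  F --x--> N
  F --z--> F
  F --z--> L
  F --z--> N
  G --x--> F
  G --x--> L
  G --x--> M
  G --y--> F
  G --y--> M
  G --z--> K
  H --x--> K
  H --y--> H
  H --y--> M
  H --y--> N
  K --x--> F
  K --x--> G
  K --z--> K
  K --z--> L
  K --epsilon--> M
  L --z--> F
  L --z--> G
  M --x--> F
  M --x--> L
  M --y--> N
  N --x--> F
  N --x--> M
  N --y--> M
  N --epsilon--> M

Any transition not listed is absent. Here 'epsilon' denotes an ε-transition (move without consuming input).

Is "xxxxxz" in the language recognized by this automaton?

Start in {F}.
Read 'x': F→{N}; union {N}; ε-closure = {M, N}.
Read 'x': M→{F, L}, N→{F, M}; now {F, L, M}.
Read 'x': F→{N}, L→∅, M→{F, L}; union {F, L, N}; ε-closure = {F, L, M, N}.
Read 'x': F→{N}, L→∅, M→{F, L}, N→{F, M}; now {F, L, M, N}.
Read 'x': F→{N}, L→∅, M→{F, L}, N→{F, M}; now {F, L, M, N}.
Read 'z': F→{F, L, N}, L→{F, G}, M→∅, N→∅; union {F, G, L, N}; ε-closure = {F, G, L, M, N}.
The final set {F, G, L, M, N} contains the accepting state G.

Yes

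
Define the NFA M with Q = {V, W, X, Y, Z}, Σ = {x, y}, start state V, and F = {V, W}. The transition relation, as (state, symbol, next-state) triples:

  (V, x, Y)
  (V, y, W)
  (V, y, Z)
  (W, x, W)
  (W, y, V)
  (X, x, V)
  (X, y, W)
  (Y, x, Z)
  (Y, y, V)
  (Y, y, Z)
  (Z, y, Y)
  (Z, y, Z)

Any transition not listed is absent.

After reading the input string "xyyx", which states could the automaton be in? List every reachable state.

Start in {V}.
Read 'x': V→{Y}; now {Y}.
Read 'y': Y→{V, Z}; now {V, Z}.
Read 'y': V→{W, Z}, Z→{Y, Z}; now {W, Y, Z}.
Read 'x': W→{W}, Y→{Z}, Z→∅; now {W, Z}.

{W, Z}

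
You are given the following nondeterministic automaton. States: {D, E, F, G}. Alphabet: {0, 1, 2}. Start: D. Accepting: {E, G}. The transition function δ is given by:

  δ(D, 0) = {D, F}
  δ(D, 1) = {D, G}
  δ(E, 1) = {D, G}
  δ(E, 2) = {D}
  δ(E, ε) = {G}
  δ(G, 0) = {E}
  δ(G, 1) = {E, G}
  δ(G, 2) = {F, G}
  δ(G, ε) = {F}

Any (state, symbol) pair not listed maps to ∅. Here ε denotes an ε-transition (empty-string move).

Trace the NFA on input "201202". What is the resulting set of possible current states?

∅

Start in {D}.
Read '2': D→∅; now ∅.
The set is empty and remains empty for the remaining 5 symbols.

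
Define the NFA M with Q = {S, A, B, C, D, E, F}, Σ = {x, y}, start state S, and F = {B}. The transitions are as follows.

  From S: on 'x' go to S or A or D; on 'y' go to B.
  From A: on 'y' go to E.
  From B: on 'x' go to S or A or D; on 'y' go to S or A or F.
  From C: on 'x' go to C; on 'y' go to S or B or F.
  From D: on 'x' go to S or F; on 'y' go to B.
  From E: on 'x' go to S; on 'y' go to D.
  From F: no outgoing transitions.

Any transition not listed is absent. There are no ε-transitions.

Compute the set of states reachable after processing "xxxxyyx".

{S, A, D, F}

Start in {S}.
Read 'x': {S} → {S, A, D}.
Read 'x': {S, A, D} → {S, A, D, F}.
Read 'x': {S, A, D, F} → {S, A, D, F}.
Read 'x': {S, A, D, F} → {S, A, D, F}.
Read 'y': {S, A, D, F} → {B, E}.
Read 'y': {B, E} → {S, A, D, F}.
Read 'x': {S, A, D, F} → {S, A, D, F}.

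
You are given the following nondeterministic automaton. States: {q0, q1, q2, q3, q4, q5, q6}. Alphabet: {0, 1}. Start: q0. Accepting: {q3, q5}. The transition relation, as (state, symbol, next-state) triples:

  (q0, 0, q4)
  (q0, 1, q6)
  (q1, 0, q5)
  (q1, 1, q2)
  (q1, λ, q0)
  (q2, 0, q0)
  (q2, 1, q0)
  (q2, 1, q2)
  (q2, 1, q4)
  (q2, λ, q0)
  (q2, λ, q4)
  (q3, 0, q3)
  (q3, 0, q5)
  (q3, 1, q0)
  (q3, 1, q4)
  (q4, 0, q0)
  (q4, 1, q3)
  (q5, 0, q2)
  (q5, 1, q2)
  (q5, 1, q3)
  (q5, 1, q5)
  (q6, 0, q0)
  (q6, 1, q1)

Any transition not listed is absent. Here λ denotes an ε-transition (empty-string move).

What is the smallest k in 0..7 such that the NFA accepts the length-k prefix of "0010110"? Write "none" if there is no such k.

Start in {q0}.
Read '0': {q0} → {q4}.
Read '0': {q4} → {q0}.
Read '1': {q0} → {q6}.
Read '0': {q6} → {q0}.
Read '1': {q0} → {q6}.
Read '1': {q6} → {q0, q1}.
Read '0': {q0, q1} → {q4, q5}.
None of the earlier sets intersect F, but {q4, q5} does.

7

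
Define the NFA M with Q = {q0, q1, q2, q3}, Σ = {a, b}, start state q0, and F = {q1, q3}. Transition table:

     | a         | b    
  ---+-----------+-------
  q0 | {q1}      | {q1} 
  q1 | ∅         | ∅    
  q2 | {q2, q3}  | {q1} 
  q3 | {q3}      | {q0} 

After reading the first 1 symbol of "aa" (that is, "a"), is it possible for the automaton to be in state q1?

Start in {q0}.
Read 'a': q0→{q1}; now {q1}.
State q1 is in {q1}.

Yes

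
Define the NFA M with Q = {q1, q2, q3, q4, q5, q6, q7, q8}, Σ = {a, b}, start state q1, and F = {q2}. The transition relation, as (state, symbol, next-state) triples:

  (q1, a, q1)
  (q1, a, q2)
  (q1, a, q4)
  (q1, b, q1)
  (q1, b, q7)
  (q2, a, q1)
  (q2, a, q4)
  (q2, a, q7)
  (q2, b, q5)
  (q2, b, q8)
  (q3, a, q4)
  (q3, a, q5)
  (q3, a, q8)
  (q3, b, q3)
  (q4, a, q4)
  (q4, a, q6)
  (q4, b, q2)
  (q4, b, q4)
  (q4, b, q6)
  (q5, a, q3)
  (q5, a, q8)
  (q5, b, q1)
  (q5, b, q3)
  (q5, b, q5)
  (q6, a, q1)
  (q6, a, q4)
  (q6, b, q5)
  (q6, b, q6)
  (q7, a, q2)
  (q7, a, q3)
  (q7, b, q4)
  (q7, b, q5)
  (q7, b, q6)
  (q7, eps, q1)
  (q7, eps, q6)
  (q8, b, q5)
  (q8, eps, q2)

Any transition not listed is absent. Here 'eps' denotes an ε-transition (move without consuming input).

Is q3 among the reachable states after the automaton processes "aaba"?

Yes

Start in {q1}.
Read 'a': {q1} → {q1, q2, q4}.
Read 'a': {q1, q2, q4} → {q1, q2, q4, q6, q7}.
Read 'b': {q1, q2, q4, q6, q7} → {q1, q2, q4, q5, q6, q7, q8}.
Read 'a': {q1, q2, q4, q5, q6, q7, q8} → {q1, q2, q3, q4, q6, q7, q8}.
State q3 is in {q1, q2, q3, q4, q6, q7, q8}.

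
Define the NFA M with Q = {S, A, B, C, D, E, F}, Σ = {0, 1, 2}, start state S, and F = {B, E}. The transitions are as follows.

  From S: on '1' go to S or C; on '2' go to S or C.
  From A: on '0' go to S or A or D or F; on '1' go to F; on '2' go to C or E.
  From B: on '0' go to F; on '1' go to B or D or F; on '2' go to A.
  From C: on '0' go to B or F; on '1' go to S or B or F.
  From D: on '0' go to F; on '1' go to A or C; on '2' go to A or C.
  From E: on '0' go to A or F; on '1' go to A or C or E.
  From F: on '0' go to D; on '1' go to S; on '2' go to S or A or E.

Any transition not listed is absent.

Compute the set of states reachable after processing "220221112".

Start in {S}.
Read '2': S→{S, C}; now {S, C}.
Read '2': S→{S, C}, C→∅; now {S, C}.
Read '0': S→∅, C→{B, F}; now {B, F}.
Read '2': B→{A}, F→{S, A, E}; now {S, A, E}.
Read '2': S→{S, C}, A→{C, E}, E→∅; now {S, C, E}.
Read '1': S→{S, C}, C→{S, B, F}, E→{A, C, E}; now {S, A, B, C, E, F}.
Read '1': S→{S, C}, A→{F}, B→{B, D, F}, C→{S, B, F}, E→{A, C, E}, F→{S}; now {S, A, B, C, D, E, F}.
Read '1': S→{S, C}, A→{F}, B→{B, D, F}, C→{S, B, F}, D→{A, C}, E→{A, C, E}, F→{S}; now {S, A, B, C, D, E, F}.
Read '2': S→{S, C}, A→{C, E}, B→{A}, C→∅, D→{A, C}, E→∅, F→{S, A, E}; now {S, A, C, E}.

{S, A, C, E}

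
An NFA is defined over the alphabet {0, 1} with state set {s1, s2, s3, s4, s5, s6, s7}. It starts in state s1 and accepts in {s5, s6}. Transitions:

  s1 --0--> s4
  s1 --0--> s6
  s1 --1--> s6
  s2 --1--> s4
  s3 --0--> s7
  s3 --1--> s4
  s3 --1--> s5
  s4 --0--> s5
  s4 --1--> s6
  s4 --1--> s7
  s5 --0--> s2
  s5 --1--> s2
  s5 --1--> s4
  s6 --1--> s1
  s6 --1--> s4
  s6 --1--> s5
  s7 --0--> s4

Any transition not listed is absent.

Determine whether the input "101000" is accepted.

Start in {s1}.
Read '1': {s1} → {s6}.
Read '0': {s6} → ∅.
The set is empty and remains empty for the remaining 4 symbols.
The final set ∅ contains no accepting state.

No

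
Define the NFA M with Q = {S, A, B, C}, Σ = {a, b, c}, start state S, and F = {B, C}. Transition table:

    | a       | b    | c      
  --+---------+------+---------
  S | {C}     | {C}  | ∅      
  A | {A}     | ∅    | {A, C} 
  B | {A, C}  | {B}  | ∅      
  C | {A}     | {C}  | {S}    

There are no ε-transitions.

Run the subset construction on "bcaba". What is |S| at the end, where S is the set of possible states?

1

Start in {S}.
Read 'b': S→{C}; now {C}.
Read 'c': C→{S}; now {S}.
Read 'a': S→{C}; now {C}.
Read 'b': C→{C}; now {C}.
Read 'a': C→{A}; now {A}.
That set has 1 state.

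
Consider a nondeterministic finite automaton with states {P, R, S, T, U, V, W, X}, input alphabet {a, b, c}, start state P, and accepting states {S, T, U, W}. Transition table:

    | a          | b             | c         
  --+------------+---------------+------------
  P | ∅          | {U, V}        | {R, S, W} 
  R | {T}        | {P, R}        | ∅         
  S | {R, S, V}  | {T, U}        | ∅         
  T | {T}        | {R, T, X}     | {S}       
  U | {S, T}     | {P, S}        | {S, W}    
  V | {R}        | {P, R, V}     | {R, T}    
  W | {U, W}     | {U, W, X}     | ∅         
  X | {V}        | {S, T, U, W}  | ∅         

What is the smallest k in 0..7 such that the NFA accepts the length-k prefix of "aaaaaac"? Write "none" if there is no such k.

none

Start in {P}.
Read 'a': P→∅; now ∅.
The set is empty and remains empty for the remaining 6 symbols.
No reachable set along the way intersects F.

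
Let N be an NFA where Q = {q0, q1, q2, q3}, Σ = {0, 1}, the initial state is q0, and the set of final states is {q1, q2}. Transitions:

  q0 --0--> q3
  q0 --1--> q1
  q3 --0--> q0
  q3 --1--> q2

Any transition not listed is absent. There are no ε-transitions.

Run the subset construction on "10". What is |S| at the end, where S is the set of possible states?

Start in {q0}.
Read '1': {q0} → {q1}.
Read '0': {q1} → ∅.
That set has 0 states.

0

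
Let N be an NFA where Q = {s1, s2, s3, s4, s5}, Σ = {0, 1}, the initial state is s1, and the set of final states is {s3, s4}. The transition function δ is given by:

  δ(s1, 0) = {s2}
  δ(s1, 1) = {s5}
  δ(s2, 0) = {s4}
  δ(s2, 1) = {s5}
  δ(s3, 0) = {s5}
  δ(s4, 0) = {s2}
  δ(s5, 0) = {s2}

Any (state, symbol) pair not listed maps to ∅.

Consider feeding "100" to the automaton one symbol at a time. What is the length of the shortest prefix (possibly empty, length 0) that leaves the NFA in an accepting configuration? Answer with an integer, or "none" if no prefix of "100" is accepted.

3

Start in {s1}.
Read '1': s1→{s5}; now {s5}.
Read '0': s5→{s2}; now {s2}.
Read '0': s2→{s4}; now {s4}.
None of the earlier sets intersect F, but {s4} does.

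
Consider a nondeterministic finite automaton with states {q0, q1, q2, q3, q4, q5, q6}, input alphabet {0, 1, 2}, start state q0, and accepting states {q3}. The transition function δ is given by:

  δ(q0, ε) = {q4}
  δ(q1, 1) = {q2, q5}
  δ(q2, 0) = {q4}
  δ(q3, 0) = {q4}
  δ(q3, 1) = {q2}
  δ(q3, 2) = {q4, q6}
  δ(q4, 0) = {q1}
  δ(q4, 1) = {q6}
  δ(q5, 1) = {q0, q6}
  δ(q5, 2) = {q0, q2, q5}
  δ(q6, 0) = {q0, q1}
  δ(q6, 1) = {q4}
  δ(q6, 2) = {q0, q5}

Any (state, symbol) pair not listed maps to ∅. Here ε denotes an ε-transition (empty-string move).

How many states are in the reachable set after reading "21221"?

Start: ε-closure({q0}) = {q0, q4}.
Read '2': {q0, q4} → ∅.
The set is empty and remains empty for the remaining 4 symbols.
That set has 0 states.

0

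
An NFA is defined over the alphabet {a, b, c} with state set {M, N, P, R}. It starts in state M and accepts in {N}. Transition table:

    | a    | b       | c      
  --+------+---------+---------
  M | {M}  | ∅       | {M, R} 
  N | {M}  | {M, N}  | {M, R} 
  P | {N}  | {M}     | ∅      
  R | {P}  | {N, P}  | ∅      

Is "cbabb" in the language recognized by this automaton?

Yes

Start in {M}.
Read 'c': {M} → {M, R}.
Read 'b': {M, R} → {N, P}.
Read 'a': {N, P} → {M, N}.
Read 'b': {M, N} → {M, N}.
Read 'b': {M, N} → {M, N}.
The final set {M, N} contains the accepting state N.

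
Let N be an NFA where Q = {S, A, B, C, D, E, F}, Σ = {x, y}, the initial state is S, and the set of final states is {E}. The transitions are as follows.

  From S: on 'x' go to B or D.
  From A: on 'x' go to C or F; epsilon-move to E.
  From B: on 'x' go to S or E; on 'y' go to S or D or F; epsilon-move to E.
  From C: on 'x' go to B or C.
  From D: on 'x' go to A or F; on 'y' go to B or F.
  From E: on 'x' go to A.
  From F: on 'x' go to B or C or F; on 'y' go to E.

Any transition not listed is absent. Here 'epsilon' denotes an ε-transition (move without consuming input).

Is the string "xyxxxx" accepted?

Yes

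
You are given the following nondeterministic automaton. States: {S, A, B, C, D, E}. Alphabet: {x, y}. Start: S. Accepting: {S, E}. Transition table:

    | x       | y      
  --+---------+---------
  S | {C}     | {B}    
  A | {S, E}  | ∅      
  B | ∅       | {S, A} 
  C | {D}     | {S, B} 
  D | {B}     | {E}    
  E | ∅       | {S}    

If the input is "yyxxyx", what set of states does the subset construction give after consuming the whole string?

Start in {S}.
Read 'y': S→{B}; now {B}.
Read 'y': B→{S, A}; now {S, A}.
Read 'x': S→{C}, A→{S, E}; now {S, C, E}.
Read 'x': S→{C}, C→{D}, E→∅; now {C, D}.
Read 'y': C→{S, B}, D→{E}; now {S, B, E}.
Read 'x': S→{C}, B→∅, E→∅; now {C}.

{C}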